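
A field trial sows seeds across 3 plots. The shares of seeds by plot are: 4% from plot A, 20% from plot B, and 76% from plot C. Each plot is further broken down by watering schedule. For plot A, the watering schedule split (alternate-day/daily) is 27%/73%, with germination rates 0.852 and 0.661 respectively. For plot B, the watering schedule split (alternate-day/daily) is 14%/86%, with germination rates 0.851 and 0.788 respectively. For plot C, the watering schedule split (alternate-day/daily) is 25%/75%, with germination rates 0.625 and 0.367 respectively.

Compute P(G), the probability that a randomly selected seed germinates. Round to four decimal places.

P(G|A) = 0.27·0.852 + 0.73·0.661 = 0.23004 + 0.48253 = 0.71257
P(G|B) = 0.14·0.851 + 0.86·0.788 = 0.11914 + 0.67768 = 0.79682
P(G|C) = 0.25·0.625 + 0.75·0.367 = 0.15625 + 0.27525 = 0.4315
Then overall,
P(G) = 0.04·0.71257 + 0.2·0.79682 + 0.76·0.4315
      = 0.0285028 + 0.159364 + 0.32794 = 0.5158068

P(G) ≈ 0.5158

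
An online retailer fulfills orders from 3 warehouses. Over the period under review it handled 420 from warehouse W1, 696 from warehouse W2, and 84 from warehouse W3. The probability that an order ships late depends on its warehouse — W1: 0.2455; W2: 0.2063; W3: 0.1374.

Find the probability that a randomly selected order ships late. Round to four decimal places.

P(L) ≈ 0.2152

Total: 420 + 696 + 84 = 1200.
P(W1) = 420/1200 = 0.35. P(W2) = 696/1200 = 0.58. P(W3) = 84/1200 = 0.07.
P(L) = P(L|W1)·P(W1) + P(L|W2)·P(W2) + P(L|W3)·P(W3)
      = 0.2455·0.35 + 0.2063·0.58 + 0.1374·0.07
      = 0.085925 + 0.119654 + 0.009618 = 0.215197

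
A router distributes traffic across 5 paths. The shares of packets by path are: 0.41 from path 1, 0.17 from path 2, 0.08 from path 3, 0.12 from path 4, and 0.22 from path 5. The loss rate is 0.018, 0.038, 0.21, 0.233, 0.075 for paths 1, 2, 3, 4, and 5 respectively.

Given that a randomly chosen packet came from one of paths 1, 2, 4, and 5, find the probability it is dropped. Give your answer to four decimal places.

Let S = {1, 2, 4, 5}.
P(S) = 0.41 + 0.17 + 0.12 + 0.22 = 0.92.
P(L ∩ S) = 0.018·0.41 + 0.038·0.17 + 0.233·0.12 + 0.075·0.22 = 0.00738 + 0.00646 + 0.02796 + 0.0165 = 0.0583.
P(L | S) = 0.0583 / 0.92 = 0.063370…

0.0634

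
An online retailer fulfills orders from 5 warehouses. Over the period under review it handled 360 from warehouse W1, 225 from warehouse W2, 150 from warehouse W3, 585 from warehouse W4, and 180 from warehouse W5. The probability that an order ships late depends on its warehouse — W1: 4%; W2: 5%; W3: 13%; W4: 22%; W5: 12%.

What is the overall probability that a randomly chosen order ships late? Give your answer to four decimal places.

P(L) ≈ 0.1303

Total: 360 + 225 + 150 + 585 + 180 = 1500.
P(W1) = 360/1500 = 0.24. P(W2) = 225/1500 = 0.15. P(W3) = 150/1500 = 0.1. P(W4) = 585/1500 = 0.39. P(W5) = 180/1500 = 0.12.
P(L) = P(L|W1)·P(W1) + P(L|W2)·P(W2) + P(L|W3)·P(W3) + P(L|W4)·P(W4) + P(L|W5)·P(W5)
      = 0.04·0.24 + 0.05·0.15 + 0.13·0.1 + 0.22·0.39 + 0.12·0.12
      = 0.0096 + 0.0075 + 0.013 + 0.0858 + 0.0144 = 0.1303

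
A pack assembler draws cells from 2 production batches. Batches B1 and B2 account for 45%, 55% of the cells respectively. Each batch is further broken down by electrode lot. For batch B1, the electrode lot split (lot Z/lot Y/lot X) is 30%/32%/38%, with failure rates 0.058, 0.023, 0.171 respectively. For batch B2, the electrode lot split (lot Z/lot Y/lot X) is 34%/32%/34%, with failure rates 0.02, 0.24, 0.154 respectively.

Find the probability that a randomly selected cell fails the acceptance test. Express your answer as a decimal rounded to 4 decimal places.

0.1152

P(F|B1) = 0.3·0.058 + 0.32·0.023 + 0.38·0.171 = 0.0174 + 0.00736 + 0.06498 = 0.08974
P(F|B2) = 0.34·0.02 + 0.32·0.24 + 0.34·0.154 = 0.0068 + 0.0768 + 0.05236 = 0.13596
By total probability over the outer partition,
P(F) = 0.45·0.08974 + 0.55·0.13596
      = 0.040383 + 0.074778 = 0.115161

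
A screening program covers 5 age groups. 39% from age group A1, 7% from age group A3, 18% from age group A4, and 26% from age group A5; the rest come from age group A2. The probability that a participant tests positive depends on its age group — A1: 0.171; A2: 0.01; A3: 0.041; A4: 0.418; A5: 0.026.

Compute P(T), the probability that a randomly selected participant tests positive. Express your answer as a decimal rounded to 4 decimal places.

P(A2) = 1 − (0.39 + 0.07 + 0.18 + 0.26) = 0.1.
Summing over the partition,
P(T) = P(T|A1)·P(A1) + P(T|A2)·P(A2) + P(T|A3)·P(A3) + P(T|A4)·P(A4) + P(T|A5)·P(A5)
      = 0.171·0.39 + 0.01·0.1 + 0.041·0.07 + 0.418·0.18 + 0.026·0.26
      = 0.06669 + 0.001 + 0.00287 + 0.07524 + 0.00676 = 0.15256

0.1526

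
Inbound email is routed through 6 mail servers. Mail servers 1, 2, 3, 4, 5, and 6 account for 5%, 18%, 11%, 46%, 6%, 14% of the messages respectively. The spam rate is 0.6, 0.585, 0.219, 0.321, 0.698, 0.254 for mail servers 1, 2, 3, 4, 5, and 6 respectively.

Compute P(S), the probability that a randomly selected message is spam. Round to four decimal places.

P(S) = P(S|1)·P(1) + P(S|2)·P(2) + P(S|3)·P(3) + P(S|4)·P(4) + P(S|5)·P(5) + P(S|6)·P(6)
      = 0.6·0.05 + 0.585·0.18 + 0.219·0.11 + 0.321·0.46 + 0.698·0.06 + 0.254·0.14
      = 0.03 + 0.1053 + 0.02409 + 0.14766 + 0.04188 + 0.03556 = 0.38449

0.3845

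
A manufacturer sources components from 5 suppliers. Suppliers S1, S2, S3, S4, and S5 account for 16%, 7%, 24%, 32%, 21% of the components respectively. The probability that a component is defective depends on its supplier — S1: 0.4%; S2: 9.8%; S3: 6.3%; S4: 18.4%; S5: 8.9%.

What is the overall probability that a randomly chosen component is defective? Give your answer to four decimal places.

P(D) ≈ 0.1002

P(D) = P(D|S1)·P(S1) + P(D|S2)·P(S2) + P(D|S3)·P(S3) + P(D|S4)·P(S4) + P(D|S5)·P(S5)
      = 0.004·0.16 + 0.098·0.07 + 0.063·0.24 + 0.184·0.32 + 0.089·0.21
      = 0.00064 + 0.00686 + 0.01512 + 0.05888 + 0.01869 = 0.10019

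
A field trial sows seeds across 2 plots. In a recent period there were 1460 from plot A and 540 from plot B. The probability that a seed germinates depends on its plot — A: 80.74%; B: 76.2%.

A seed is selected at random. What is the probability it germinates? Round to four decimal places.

P(G) ≈ 0.7951

Total: 1460 + 540 = 2000.
P(A) = 1460/2000 = 0.73. P(B) = 540/2000 = 0.27.
P(G) = P(G|A)·P(A) + P(G|B)·P(B)
      = 0.8074·0.73 + 0.762·0.27
      = 0.589402 + 0.20574 = 0.795142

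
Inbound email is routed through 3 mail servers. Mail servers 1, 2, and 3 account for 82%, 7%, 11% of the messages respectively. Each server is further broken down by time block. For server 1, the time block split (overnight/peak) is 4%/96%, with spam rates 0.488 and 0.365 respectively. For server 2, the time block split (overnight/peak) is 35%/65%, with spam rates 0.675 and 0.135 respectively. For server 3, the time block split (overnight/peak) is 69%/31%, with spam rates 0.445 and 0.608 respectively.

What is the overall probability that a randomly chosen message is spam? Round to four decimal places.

P(S|1) = 0.04·0.488 + 0.96·0.365 = 0.01952 + 0.3504 = 0.36992
P(S|2) = 0.35·0.675 + 0.65·0.135 = 0.23625 + 0.08775 = 0.324
P(S|3) = 0.69·0.445 + 0.31·0.608 = 0.30705 + 0.18848 = 0.49553
Then overall,
P(S) = 0.82·0.36992 + 0.07·0.324 + 0.11·0.49553
      = 0.3033344 + 0.02268 + 0.0545083 = 0.3805227

0.3805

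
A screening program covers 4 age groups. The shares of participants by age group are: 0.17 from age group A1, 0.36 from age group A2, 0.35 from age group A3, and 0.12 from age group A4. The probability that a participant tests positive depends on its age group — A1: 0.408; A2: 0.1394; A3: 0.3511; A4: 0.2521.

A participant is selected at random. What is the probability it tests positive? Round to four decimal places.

P(T) = P(T|A1)·P(A1) + P(T|A2)·P(A2) + P(T|A3)·P(A3) + P(T|A4)·P(A4)
      = 0.408·0.17 + 0.1394·0.36 + 0.3511·0.35 + 0.2521·0.12
      = 0.06936 + 0.050184 + 0.122885 + 0.030252 = 0.272681

P(T) ≈ 0.2727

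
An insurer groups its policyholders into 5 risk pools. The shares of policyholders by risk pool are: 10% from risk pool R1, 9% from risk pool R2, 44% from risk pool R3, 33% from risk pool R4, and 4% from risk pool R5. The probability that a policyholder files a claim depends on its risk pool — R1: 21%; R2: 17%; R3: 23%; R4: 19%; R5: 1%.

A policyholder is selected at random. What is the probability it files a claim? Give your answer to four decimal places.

By the law of total probability,
P(C) = P(C|R1)·P(R1) + P(C|R2)·P(R2) + P(C|R3)·P(R3) + P(C|R4)·P(R4) + P(C|R5)·P(R5)
      = 0.21·0.1 + 0.17·0.09 + 0.23·0.44 + 0.19·0.33 + 0.01·0.04
      = 0.021 + 0.0153 + 0.1012 + 0.0627 + 0.0004 = 0.2006

P(C) ≈ 0.2006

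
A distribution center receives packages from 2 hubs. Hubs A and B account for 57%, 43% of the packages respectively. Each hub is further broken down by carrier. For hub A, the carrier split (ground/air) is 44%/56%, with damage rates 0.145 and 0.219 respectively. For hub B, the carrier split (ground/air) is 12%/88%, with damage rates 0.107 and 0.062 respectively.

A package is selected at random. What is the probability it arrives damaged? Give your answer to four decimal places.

P(D|A) = 0.44·0.145 + 0.56·0.219 = 0.0638 + 0.12264 = 0.18644
P(D|B) = 0.12·0.107 + 0.88·0.062 = 0.01284 + 0.05456 = 0.0674
Then overall,
P(D) = 0.57·0.18644 + 0.43·0.0674
      = 0.1062708 + 0.028982 = 0.1352528

P(D) ≈ 0.1353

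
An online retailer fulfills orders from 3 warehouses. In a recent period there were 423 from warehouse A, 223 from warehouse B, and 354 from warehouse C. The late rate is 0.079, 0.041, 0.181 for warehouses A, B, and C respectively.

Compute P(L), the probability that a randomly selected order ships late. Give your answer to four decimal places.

Total: 423 + 223 + 354 = 1000.
P(A) = 423/1000 = 0.423. P(B) = 223/1000 = 0.223. P(C) = 354/1000 = 0.354.
P(L) = P(L|A)·P(A) + P(L|B)·P(B) + P(L|C)·P(C)
      = 0.079·0.423 + 0.041·0.223 + 0.181·0.354
      = 0.033417 + 0.009143 + 0.064074 = 0.106634

0.1066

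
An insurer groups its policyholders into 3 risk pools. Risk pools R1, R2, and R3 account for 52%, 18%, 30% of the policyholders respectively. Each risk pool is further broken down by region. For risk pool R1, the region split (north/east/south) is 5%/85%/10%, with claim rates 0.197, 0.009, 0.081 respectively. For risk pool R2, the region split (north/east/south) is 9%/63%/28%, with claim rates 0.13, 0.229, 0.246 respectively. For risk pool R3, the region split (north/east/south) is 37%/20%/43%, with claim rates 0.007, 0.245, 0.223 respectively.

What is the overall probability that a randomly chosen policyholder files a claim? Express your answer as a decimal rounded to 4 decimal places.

P(C|R1) = 0.05·0.197 + 0.85·0.009 + 0.1·0.081 = 0.00985 + 0.00765 + 0.0081 = 0.0256
P(C|R2) = 0.09·0.13 + 0.63·0.229 + 0.28·0.246 = 0.0117 + 0.14427 + 0.06888 = 0.22485
P(C|R3) = 0.37·0.007 + 0.2·0.245 + 0.43·0.223 = 0.00259 + 0.049 + 0.09589 = 0.14748
By total probability over the outer partition,
P(C) = 0.52·0.0256 + 0.18·0.22485 + 0.3·0.14748
      = 0.013312 + 0.040473 + 0.044244 = 0.098029

0.0980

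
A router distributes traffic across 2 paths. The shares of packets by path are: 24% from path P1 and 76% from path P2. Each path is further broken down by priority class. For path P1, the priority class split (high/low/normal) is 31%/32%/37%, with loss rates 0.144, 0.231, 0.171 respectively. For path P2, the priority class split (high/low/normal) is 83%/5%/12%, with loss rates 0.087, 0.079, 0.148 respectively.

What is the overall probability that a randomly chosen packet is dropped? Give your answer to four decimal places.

0.1150

P(L|P1) = 0.31·0.144 + 0.32·0.231 + 0.37·0.171 = 0.04464 + 0.07392 + 0.06327 = 0.18183
P(L|P2) = 0.83·0.087 + 0.05·0.079 + 0.12·0.148 = 0.07221 + 0.00395 + 0.01776 = 0.09392
Then overall,
P(L) = 0.24·0.18183 + 0.76·0.09392
      = 0.0436392 + 0.0713792 = 0.1150184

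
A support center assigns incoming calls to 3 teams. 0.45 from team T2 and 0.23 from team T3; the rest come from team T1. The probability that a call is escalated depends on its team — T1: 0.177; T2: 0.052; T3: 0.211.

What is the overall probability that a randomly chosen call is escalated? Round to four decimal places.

P(T1) = 1 − (0.45 + 0.23) = 0.32.
P(E) = P(E|T1)·P(T1) + P(E|T2)·P(T2) + P(E|T3)·P(T3)
      = 0.177·0.32 + 0.052·0.45 + 0.211·0.23
      = 0.05664 + 0.0234 + 0.04853 = 0.12857

0.1286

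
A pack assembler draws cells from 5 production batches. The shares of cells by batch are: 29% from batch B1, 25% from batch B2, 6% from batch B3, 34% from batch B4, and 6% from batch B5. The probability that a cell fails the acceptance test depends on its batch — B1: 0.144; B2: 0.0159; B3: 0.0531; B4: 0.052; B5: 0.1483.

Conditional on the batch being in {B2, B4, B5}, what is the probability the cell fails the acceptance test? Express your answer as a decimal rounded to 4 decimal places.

0.0470

Let S = {B2, B4, B5}.
P(S) = 0.25 + 0.34 + 0.06 = 0.65.
P(F ∩ S) = 0.0159·0.25 + 0.052·0.34 + 0.1483·0.06 = 0.003975 + 0.01768 + 0.008898 = 0.030553.
P(F | S) = 0.030553 / 0.65 = 0.047005…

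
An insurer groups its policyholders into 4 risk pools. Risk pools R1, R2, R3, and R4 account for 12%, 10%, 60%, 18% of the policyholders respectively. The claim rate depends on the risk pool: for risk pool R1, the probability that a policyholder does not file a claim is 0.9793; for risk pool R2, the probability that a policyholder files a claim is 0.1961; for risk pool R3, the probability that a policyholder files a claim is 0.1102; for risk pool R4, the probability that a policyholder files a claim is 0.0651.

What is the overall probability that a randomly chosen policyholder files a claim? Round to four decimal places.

P(C|R1) = 1 − 0.9793 = 0.0207.
By the law of total probability,
P(C) = P(C|R1)·P(R1) + P(C|R2)·P(R2) + P(C|R3)·P(R3) + P(C|R4)·P(R4)
      = 0.0207·0.12 + 0.1961·0.1 + 0.1102·0.6 + 0.0651·0.18
      = 0.002484 + 0.01961 + 0.06612 + 0.011718 = 0.099932

0.0999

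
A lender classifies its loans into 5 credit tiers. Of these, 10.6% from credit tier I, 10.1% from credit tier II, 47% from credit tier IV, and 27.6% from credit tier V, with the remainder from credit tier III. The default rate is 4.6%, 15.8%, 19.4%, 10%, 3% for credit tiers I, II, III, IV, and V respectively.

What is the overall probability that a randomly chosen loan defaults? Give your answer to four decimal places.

0.0852

P(III) = 1 − (0.106 + 0.101 + 0.47 + 0.276) = 0.047.
P(D) = P(D|I)·P(I) + P(D|II)·P(II) + P(D|III)·P(III) + P(D|IV)·P(IV) + P(D|V)·P(V)
      = 0.046·0.106 + 0.158·0.101 + 0.194·0.047 + 0.1·0.47 + 0.03·0.276
      = 0.004876 + 0.015958 + 0.009118 + 0.047 + 0.00828 = 0.085232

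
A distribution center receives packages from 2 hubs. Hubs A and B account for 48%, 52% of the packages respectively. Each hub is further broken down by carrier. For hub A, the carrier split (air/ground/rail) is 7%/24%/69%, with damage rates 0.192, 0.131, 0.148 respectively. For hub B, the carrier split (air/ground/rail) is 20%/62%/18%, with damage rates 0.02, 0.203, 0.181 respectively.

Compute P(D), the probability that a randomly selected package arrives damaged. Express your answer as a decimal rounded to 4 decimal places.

0.1550

P(D|A) = 0.07·0.192 + 0.24·0.131 + 0.69·0.148 = 0.01344 + 0.03144 + 0.10212 = 0.147
P(D|B) = 0.2·0.02 + 0.62·0.203 + 0.18·0.181 = 0.004 + 0.12586 + 0.03258 = 0.16244
By total probability over the outer partition,
P(D) = 0.48·0.147 + 0.52·0.16244
      = 0.07056 + 0.0844688 = 0.1550288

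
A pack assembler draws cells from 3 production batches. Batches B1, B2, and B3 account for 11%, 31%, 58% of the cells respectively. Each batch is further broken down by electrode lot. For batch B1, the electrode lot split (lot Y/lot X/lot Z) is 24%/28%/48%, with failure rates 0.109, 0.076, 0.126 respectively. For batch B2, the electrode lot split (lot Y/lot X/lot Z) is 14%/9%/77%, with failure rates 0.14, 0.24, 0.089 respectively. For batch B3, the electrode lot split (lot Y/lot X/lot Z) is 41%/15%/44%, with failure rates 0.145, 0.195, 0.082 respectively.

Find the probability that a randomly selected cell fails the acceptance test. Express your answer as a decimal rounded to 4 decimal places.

P(F|B1) = 0.24·0.109 + 0.28·0.076 + 0.48·0.126 = 0.02616 + 0.02128 + 0.06048 = 0.10792
P(F|B2) = 0.14·0.14 + 0.09·0.24 + 0.77·0.089 = 0.0196 + 0.0216 + 0.06853 = 0.10973
P(F|B3) = 0.41·0.145 + 0.15·0.195 + 0.44·0.082 = 0.05945 + 0.02925 + 0.03608 = 0.12478
Then overall,
P(F) = 0.11·0.10792 + 0.31·0.10973 + 0.58·0.12478
      = 0.0118712 + 0.0340163 + 0.0723724 = 0.1182599

0.1183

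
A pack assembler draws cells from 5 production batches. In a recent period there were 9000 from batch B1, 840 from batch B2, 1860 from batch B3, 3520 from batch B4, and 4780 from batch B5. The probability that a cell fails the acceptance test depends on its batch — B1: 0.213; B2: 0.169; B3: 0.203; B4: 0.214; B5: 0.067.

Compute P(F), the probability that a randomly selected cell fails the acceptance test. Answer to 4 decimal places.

0.1755

Total: 9000 + 840 + 1860 + 3520 + 4780 = 20000.
P(B1) = 9000/20000 = 0.45. P(B2) = 840/20000 = 0.042. P(B3) = 1860/20000 = 0.093. P(B4) = 3520/20000 = 0.176. P(B5) = 4780/20000 = 0.239.
By the law of total probability,
P(F) = P(F|B1)·P(B1) + P(F|B2)·P(B2) + P(F|B3)·P(B3) + P(F|B4)·P(B4) + P(F|B5)·P(B5)
      = 0.213·0.45 + 0.169·0.042 + 0.203·0.093 + 0.214·0.176 + 0.067·0.239
      = 0.09585 + 0.007098 + 0.018879 + 0.037664 + 0.016013 = 0.175504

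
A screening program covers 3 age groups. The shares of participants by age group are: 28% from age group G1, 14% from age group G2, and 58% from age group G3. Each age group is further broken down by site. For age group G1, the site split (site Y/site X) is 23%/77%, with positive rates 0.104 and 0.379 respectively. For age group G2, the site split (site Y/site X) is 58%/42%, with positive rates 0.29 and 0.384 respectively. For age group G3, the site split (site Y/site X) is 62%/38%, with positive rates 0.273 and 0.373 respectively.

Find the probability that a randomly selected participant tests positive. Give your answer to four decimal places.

P(T|G1) = 0.23·0.104 + 0.77·0.379 = 0.02392 + 0.29183 = 0.31575
P(T|G2) = 0.58·0.29 + 0.42·0.384 = 0.1682 + 0.16128 = 0.32948
P(T|G3) = 0.62·0.273 + 0.38·0.373 = 0.16926 + 0.14174 = 0.311
By total probability over the outer partition,
P(T) = 0.28·0.31575 + 0.14·0.32948 + 0.58·0.311
      = 0.08841 + 0.0461272 + 0.18038 = 0.3149172

P(T) ≈ 0.3149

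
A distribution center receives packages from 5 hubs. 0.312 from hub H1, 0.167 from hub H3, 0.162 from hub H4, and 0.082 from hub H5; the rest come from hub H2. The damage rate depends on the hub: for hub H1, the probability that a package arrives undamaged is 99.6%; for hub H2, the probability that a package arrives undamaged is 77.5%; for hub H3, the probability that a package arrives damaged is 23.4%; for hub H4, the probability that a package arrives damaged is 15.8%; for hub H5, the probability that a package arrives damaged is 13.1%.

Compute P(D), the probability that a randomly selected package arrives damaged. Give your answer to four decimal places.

P(H2) = 1 − (0.312 + 0.167 + 0.162 + 0.082) = 0.277.
P(D|H1) = 1 − 0.996 = 0.004.
P(D|H2) = 1 − 0.775 = 0.225.
P(D) = P(D|H1)·P(H1) + P(D|H2)·P(H2) + P(D|H3)·P(H3) + P(D|H4)·P(H4) + P(D|H5)·P(H5)
      = 0.004·0.312 + 0.225·0.277 + 0.234·0.167 + 0.158·0.162 + 0.131·0.082
      = 0.001248 + 0.062325 + 0.039078 + 0.025596 + 0.010742 = 0.138989

0.1390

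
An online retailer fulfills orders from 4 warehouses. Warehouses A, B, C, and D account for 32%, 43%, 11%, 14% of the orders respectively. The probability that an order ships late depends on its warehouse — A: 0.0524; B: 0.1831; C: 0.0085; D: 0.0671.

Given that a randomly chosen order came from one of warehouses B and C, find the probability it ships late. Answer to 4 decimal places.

Let S = {B, C}.
P(S) = 0.43 + 0.11 = 0.54.
P(L ∩ S) = 0.1831·0.43 + 0.0085·0.11 = 0.078733 + 0.000935 = 0.079668.
P(L | S) = 0.079668 / 0.54 = 0.147533…

0.1475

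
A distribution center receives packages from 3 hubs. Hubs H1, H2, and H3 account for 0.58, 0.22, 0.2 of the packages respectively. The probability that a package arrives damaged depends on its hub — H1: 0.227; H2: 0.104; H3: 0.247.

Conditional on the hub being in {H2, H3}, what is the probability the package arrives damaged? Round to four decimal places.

P(D|S) ≈ 0.1721

Let S = {H2, H3}.
P(S) = 0.22 + 0.2 = 0.42.
P(D ∩ S) = 0.104·0.22 + 0.247·0.2 = 0.02288 + 0.0494 = 0.07228.
P(D | S) = 0.07228 / 0.42 = 0.172095…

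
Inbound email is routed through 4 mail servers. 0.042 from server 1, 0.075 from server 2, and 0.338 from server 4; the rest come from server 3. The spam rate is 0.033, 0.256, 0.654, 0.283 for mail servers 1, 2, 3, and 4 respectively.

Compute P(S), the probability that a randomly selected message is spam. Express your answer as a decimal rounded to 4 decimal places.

0.4727

P(3) = 1 − (0.042 + 0.075 + 0.338) = 0.545.
P(S) = P(S|1)·P(1) + P(S|2)·P(2) + P(S|3)·P(3) + P(S|4)·P(4)
      = 0.033·0.042 + 0.256·0.075 + 0.654·0.545 + 0.283·0.338
      = 0.001386 + 0.0192 + 0.35643 + 0.095654 = 0.47267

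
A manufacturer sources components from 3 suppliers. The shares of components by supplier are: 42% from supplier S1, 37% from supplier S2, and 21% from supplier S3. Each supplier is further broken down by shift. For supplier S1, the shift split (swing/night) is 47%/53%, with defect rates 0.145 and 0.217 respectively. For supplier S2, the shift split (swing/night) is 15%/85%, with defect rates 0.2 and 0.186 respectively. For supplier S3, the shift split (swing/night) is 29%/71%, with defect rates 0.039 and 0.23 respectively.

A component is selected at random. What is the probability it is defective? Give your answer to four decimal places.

P(D|S1) = 0.47·0.145 + 0.53·0.217 = 0.06815 + 0.11501 = 0.18316
P(D|S2) = 0.15·0.2 + 0.85·0.186 = 0.03 + 0.1581 = 0.1881
P(D|S3) = 0.29·0.039 + 0.71·0.23 = 0.01131 + 0.1633 = 0.17461
By total probability over the outer partition,
P(D) = 0.42·0.18316 + 0.37·0.1881 + 0.21·0.17461
      = 0.0769272 + 0.069597 + 0.0366681 = 0.1831923

0.1832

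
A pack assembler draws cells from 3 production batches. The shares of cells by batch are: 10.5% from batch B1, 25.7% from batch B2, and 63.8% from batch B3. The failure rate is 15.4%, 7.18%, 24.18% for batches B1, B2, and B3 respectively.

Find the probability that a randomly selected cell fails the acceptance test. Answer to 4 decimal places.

0.1889

Using total probability over the partition,
P(F) = P(F|B1)·P(B1) + P(F|B2)·P(B2) + P(F|B3)·P(B3)
      = 0.154·0.105 + 0.0718·0.257 + 0.2418·0.638
      = 0.01617 + 0.0184526 + 0.1542684 = 0.188891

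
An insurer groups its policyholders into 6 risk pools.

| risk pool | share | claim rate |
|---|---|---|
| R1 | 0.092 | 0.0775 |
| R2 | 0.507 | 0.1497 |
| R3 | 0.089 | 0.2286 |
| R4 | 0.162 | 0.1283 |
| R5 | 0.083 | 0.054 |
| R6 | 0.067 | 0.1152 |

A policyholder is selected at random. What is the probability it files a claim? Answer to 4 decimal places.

P(C) = P(C|R1)·P(R1) + P(C|R2)·P(R2) + P(C|R3)·P(R3) + P(C|R4)·P(R4) + P(C|R5)·P(R5) + P(C|R6)·P(R6)
      = 0.0775·0.092 + 0.1497·0.507 + 0.2286·0.089 + 0.1283·0.162 + 0.054·0.083 + 0.1152·0.067
      = 0.00713 + 0.0758979 + 0.0203454 + 0.0207846 + 0.004482 + 0.0077184 = 0.1363583

P(C) ≈ 0.1364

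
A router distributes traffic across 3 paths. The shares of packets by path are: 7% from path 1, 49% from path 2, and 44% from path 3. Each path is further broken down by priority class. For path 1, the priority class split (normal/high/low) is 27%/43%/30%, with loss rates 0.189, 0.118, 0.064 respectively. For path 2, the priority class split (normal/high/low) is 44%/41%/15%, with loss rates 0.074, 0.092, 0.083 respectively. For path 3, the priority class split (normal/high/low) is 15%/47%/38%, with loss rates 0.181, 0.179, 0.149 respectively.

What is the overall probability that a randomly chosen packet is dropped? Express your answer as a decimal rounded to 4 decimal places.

P(L) ≈ 0.1229

P(L|1) = 0.27·0.189 + 0.43·0.118 + 0.3·0.064 = 0.05103 + 0.05074 + 0.0192 = 0.12097
P(L|2) = 0.44·0.074 + 0.41·0.092 + 0.15·0.083 = 0.03256 + 0.03772 + 0.01245 = 0.08273
P(L|3) = 0.15·0.181 + 0.47·0.179 + 0.38·0.149 = 0.02715 + 0.08413 + 0.05662 = 0.1679
By total probability over the outer partition,
P(L) = 0.07·0.12097 + 0.49·0.08273 + 0.44·0.1679
      = 0.0084679 + 0.0405377 + 0.073876 = 0.1228816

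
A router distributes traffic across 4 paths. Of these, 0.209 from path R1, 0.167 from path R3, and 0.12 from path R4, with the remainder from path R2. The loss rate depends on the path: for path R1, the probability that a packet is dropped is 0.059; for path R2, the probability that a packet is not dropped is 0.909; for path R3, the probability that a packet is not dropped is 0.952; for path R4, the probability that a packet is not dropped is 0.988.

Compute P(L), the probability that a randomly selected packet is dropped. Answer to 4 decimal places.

P(R2) = 1 − (0.209 + 0.167 + 0.12) = 0.504.
P(L|R2) = 1 − 0.909 = 0.091.
P(L|R3) = 1 − 0.952 = 0.048.
P(L|R4) = 1 − 0.988 = 0.012.
P(L) = P(L|R1)·P(R1) + P(L|R2)·P(R2) + P(L|R3)·P(R3) + P(L|R4)·P(R4)
      = 0.059·0.209 + 0.091·0.504 + 0.048·0.167 + 0.012·0.12
      = 0.012331 + 0.045864 + 0.008016 + 0.00144 = 0.067651

P(L) ≈ 0.0677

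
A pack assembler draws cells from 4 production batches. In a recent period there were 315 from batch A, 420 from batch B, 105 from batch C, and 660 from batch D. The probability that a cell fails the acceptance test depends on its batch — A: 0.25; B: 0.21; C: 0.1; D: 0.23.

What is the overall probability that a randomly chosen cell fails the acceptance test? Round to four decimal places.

P(F) ≈ 0.2195

Total: 315 + 420 + 105 + 660 = 1500.
P(A) = 315/1500 = 0.21. P(B) = 420/1500 = 0.28. P(C) = 105/1500 = 0.07. P(D) = 660/1500 = 0.44.
P(F) = P(F|A)·P(A) + P(F|B)·P(B) + P(F|C)·P(C) + P(F|D)·P(D)
      = 0.25·0.21 + 0.21·0.28 + 0.1·0.07 + 0.23·0.44
      = 0.0525 + 0.0588 + 0.007 + 0.1012 = 0.2195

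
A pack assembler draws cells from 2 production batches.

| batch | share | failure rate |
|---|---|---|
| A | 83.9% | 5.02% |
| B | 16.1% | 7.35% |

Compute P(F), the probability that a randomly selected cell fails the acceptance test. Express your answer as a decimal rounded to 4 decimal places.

0.0540

P(F) = P(F|A)·P(A) + P(F|B)·P(B)
      = 0.0502·0.839 + 0.0735·0.161
      = 0.0421178 + 0.0118335 = 0.0539513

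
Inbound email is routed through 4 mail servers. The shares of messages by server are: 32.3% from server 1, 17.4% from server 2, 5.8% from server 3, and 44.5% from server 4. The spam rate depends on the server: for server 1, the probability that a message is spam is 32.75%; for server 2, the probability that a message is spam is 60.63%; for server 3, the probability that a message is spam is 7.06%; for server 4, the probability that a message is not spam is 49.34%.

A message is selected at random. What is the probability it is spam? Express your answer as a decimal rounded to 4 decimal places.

P(S|4) = 1 − 0.4934 = 0.5066.
Using total probability over the partition,
P(S) = P(S|1)·P(1) + P(S|2)·P(2) + P(S|3)·P(3) + P(S|4)·P(4)
      = 0.3275·0.323 + 0.6063·0.174 + 0.0706·0.058 + 0.5066·0.445
      = 0.1057825 + 0.1054962 + 0.0040948 + 0.225437 = 0.4408105

0.4408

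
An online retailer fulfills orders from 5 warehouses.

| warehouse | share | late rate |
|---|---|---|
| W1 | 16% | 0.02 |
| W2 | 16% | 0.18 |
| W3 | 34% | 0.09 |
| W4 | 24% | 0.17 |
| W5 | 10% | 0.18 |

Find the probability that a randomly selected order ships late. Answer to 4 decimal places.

Summing over the partition,
P(L) = P(L|W1)·P(W1) + P(L|W2)·P(W2) + P(L|W3)·P(W3) + P(L|W4)·P(W4) + P(L|W5)·P(W5)
      = 0.02·0.16 + 0.18·0.16 + 0.09·0.34 + 0.17·0.24 + 0.18·0.1
      = 0.0032 + 0.0288 + 0.0306 + 0.0408 + 0.018 = 0.1214

P(L) ≈ 0.1214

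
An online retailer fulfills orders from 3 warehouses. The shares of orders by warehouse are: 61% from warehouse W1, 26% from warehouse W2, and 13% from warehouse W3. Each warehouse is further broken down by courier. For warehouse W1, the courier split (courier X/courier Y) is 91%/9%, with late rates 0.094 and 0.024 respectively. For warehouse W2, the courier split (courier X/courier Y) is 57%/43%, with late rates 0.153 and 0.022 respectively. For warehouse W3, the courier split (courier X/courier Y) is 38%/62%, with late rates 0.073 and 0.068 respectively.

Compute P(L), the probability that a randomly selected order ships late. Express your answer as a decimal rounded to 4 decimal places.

0.0877

P(L|W1) = 0.91·0.094 + 0.09·0.024 = 0.08554 + 0.00216 = 0.0877
P(L|W2) = 0.57·0.153 + 0.43·0.022 = 0.08721 + 0.00946 = 0.09667
P(L|W3) = 0.38·0.073 + 0.62·0.068 = 0.02774 + 0.04216 = 0.0699
By total probability over the outer partition,
P(L) = 0.61·0.0877 + 0.26·0.09667 + 0.13·0.0699
      = 0.053497 + 0.0251342 + 0.009087 = 0.0877182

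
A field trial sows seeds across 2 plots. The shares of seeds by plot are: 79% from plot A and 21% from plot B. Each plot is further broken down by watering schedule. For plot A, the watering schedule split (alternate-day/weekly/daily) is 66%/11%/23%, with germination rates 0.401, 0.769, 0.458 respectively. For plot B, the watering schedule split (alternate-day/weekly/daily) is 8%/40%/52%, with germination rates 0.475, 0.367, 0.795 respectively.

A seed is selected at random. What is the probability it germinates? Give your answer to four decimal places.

P(G|A) = 0.66·0.401 + 0.11·0.769 + 0.23·0.458 = 0.26466 + 0.08459 + 0.10534 = 0.45459
P(G|B) = 0.08·0.475 + 0.4·0.367 + 0.52·0.795 = 0.038 + 0.1468 + 0.4134 = 0.5982
Then overall,
P(G) = 0.79·0.45459 + 0.21·0.5982
      = 0.3591261 + 0.125622 = 0.4847481

0.4847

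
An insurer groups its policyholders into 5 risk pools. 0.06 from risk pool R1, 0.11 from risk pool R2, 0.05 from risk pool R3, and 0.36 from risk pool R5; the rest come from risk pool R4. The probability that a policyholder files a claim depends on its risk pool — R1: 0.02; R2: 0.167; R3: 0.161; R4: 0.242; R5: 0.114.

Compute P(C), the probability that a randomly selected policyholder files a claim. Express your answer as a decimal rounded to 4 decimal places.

P(C) ≈ 0.1703

P(R4) = 1 − (0.06 + 0.11 + 0.05 + 0.36) = 0.42.
By the law of total probability,
P(C) = P(C|R1)·P(R1) + P(C|R2)·P(R2) + P(C|R3)·P(R3) + P(C|R4)·P(R4) + P(C|R5)·P(R5)
      = 0.02·0.06 + 0.167·0.11 + 0.161·0.05 + 0.242·0.42 + 0.114·0.36
      = 0.0012 + 0.01837 + 0.00805 + 0.10164 + 0.04104 = 0.1703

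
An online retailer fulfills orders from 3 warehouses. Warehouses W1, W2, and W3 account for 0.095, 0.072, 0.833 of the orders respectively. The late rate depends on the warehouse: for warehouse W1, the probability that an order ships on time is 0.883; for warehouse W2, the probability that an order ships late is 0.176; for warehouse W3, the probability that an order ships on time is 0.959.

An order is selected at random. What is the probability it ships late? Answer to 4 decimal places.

0.0579

P(L|W1) = 1 − 0.883 = 0.117.
P(L|W3) = 1 − 0.959 = 0.041.
P(L) = P(L|W1)·P(W1) + P(L|W2)·P(W2) + P(L|W3)·P(W3)
      = 0.117·0.095 + 0.176·0.072 + 0.041·0.833
      = 0.011115 + 0.012672 + 0.034153 = 0.05794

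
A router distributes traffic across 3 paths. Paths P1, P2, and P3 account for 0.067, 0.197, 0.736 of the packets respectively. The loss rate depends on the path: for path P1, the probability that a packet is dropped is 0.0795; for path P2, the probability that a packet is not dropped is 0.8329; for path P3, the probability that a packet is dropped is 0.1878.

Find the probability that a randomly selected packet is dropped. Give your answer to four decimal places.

P(L) ≈ 0.1765

P(L|P2) = 1 − 0.8329 = 0.1671.
P(L) = P(L|P1)·P(P1) + P(L|P2)·P(P2) + P(L|P3)·P(P3)
      = 0.0795·0.067 + 0.1671·0.197 + 0.1878·0.736
      = 0.0053265 + 0.0329187 + 0.1382208 = 0.176466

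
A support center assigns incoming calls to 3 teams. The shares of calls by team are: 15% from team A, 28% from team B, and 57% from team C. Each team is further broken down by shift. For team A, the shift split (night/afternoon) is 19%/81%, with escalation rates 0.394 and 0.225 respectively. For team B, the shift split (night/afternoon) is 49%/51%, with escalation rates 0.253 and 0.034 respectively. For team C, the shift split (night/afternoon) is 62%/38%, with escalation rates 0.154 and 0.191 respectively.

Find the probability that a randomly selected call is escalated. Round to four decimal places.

P(E|A) = 0.19·0.394 + 0.81·0.225 = 0.07486 + 0.18225 = 0.25711
P(E|B) = 0.49·0.253 + 0.51·0.034 = 0.12397 + 0.01734 = 0.14131
P(E|C) = 0.62·0.154 + 0.38·0.191 = 0.09548 + 0.07258 = 0.16806
Then overall,
P(E) = 0.15·0.25711 + 0.28·0.14131 + 0.57·0.16806
      = 0.0385665 + 0.0395668 + 0.0957942 = 0.1739275

P(E) ≈ 0.1739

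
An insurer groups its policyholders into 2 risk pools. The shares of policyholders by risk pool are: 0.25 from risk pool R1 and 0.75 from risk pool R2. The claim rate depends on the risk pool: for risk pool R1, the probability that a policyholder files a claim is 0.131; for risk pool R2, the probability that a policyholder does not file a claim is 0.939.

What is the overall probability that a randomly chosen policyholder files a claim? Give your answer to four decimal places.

P(C|R2) = 1 − 0.939 = 0.061.
Using total probability over the partition,
P(C) = P(C|R1)·P(R1) + P(C|R2)·P(R2)
      = 0.131·0.25 + 0.061·0.75
      = 0.03275 + 0.04575 = 0.0785

P(C) ≈ 0.0785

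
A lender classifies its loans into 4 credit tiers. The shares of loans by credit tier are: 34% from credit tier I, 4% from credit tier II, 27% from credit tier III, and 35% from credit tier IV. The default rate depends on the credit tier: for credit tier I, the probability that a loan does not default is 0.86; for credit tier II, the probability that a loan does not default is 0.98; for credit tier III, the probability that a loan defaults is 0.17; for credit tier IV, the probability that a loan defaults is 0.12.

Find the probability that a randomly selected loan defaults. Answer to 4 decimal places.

P(D|I) = 1 − 0.86 = 0.14.
P(D|II) = 1 − 0.98 = 0.02.
Summing over the partition,
P(D) = P(D|I)·P(I) + P(D|II)·P(II) + P(D|III)·P(III) + P(D|IV)·P(IV)
      = 0.14·0.34 + 0.02·0.04 + 0.17·0.27 + 0.12·0.35
      = 0.0476 + 0.0008 + 0.0459 + 0.042 = 0.1363

P(D) ≈ 0.1363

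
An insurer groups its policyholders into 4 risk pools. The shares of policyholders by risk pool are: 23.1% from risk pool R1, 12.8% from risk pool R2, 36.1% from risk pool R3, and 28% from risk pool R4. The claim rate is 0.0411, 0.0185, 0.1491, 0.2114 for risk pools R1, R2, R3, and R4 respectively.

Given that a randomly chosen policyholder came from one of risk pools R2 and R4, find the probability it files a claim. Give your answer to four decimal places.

Let S = {R2, R4}.
P(S) = 0.128 + 0.28 = 0.408.
P(C ∩ S) = 0.0185·0.128 + 0.2114·0.28 = 0.002368 + 0.059192 = 0.06156.
P(C | S) = 0.06156 / 0.408 = 0.150882…

0.1509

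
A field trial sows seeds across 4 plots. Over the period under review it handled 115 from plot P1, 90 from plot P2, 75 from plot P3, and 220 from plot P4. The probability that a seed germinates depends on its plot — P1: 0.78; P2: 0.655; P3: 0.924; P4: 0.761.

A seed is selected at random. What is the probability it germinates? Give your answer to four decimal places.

Total: 115 + 90 + 75 + 220 = 500.
P(P1) = 115/500 = 0.23. P(P2) = 90/500 = 0.18. P(P3) = 75/500 = 0.15. P(P4) = 220/500 = 0.44.
Summing over the partition,
P(G) = P(G|P1)·P(P1) + P(G|P2)·P(P2) + P(G|P3)·P(P3) + P(G|P4)·P(P4)
      = 0.78·0.23 + 0.655·0.18 + 0.924·0.15 + 0.761·0.44
      = 0.1794 + 0.1179 + 0.1386 + 0.33484 = 0.77074

0.7707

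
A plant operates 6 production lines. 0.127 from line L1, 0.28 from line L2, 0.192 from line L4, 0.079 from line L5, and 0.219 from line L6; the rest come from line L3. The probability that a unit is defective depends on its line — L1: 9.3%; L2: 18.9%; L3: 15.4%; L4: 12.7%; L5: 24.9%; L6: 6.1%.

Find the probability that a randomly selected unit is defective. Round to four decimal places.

0.1380

P(L3) = 1 − (0.127 + 0.28 + 0.192 + 0.079 + 0.219) = 0.103.
Using total probability over the partition,
P(D) = P(D|L1)·P(L1) + P(D|L2)·P(L2) + P(D|L3)·P(L3) + P(D|L4)·P(L4) + P(D|L5)·P(L5) + P(D|L6)·P(L6)
      = 0.093·0.127 + 0.189·0.28 + 0.154·0.103 + 0.127·0.192 + 0.249·0.079 + 0.061·0.219
      = 0.011811 + 0.05292 + 0.015862 + 0.024384 + 0.019671 + 0.013359 = 0.138007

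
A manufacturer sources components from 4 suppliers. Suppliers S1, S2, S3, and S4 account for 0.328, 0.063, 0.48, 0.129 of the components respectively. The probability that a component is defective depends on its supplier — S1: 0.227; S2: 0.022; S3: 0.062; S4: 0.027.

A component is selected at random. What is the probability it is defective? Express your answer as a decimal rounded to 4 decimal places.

0.1091

P(D) = P(D|S1)·P(S1) + P(D|S2)·P(S2) + P(D|S3)·P(S3) + P(D|S4)·P(S4)
      = 0.227·0.328 + 0.022·0.063 + 0.062·0.48 + 0.027·0.129
      = 0.074456 + 0.001386 + 0.02976 + 0.003483 = 0.109085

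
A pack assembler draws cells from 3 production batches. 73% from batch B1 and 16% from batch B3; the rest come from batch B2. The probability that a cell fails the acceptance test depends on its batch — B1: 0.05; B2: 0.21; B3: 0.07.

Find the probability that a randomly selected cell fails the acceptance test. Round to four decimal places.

0.0708

P(B2) = 1 − (0.73 + 0.16) = 0.11.
P(F) = P(F|B1)·P(B1) + P(F|B2)·P(B2) + P(F|B3)·P(B3)
      = 0.05·0.73 + 0.21·0.11 + 0.07·0.16
      = 0.0365 + 0.0231 + 0.0112 = 0.0708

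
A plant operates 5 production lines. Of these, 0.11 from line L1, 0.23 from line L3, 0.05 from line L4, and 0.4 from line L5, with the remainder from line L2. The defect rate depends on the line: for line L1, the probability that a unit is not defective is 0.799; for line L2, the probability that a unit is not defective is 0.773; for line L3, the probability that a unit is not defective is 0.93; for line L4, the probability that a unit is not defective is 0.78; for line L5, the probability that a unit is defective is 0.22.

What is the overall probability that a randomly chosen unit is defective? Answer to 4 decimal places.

P(D) ≈ 0.1849

P(L2) = 1 − (0.11 + 0.23 + 0.05 + 0.4) = 0.21.
P(D|L1) = 1 − 0.799 = 0.201.
P(D|L2) = 1 − 0.773 = 0.227.
P(D|L3) = 1 − 0.93 = 0.07.
P(D|L4) = 1 − 0.78 = 0.22.
P(D) = P(D|L1)·P(L1) + P(D|L2)·P(L2) + P(D|L3)·P(L3) + P(D|L4)·P(L4) + P(D|L5)·P(L5)
      = 0.201·0.11 + 0.227·0.21 + 0.07·0.23 + 0.22·0.05 + 0.22·0.4
      = 0.02211 + 0.04767 + 0.0161 + 0.011 + 0.088 = 0.18488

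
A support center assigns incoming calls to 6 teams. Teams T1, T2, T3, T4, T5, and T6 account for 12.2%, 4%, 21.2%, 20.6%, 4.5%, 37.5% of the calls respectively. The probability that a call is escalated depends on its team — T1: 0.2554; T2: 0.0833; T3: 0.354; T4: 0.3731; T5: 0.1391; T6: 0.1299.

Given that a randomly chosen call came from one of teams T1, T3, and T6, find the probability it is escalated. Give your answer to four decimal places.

Let S = {T1, T3, T6}.
P(S) = 0.122 + 0.212 + 0.375 = 0.709.
P(E ∩ S) = 0.2554·0.122 + 0.354·0.212 + 0.1299·0.375 = 0.0311588 + 0.075048 + 0.0487125 = 0.1549193.
P(E | S) = 0.1549193 / 0.709 = 0.218504…

P(E|S) ≈ 0.2185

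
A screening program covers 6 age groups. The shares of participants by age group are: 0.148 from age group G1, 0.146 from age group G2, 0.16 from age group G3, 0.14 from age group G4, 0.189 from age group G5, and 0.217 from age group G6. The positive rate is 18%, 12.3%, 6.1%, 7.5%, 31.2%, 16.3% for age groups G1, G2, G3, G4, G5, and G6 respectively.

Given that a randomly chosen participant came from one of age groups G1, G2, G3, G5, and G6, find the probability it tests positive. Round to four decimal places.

0.1729

Let S = {G1, G2, G3, G5, G6}.
P(S) = 0.148 + 0.146 + 0.16 + 0.189 + 0.217 = 0.86.
P(T ∩ S) = 0.18·0.148 + 0.123·0.146 + 0.061·0.16 + 0.312·0.189 + 0.163·0.217 = 0.02664 + 0.017958 + 0.00976 + 0.058968 + 0.035371 = 0.148697.
P(T | S) = 0.148697 / 0.86 = 0.172903…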